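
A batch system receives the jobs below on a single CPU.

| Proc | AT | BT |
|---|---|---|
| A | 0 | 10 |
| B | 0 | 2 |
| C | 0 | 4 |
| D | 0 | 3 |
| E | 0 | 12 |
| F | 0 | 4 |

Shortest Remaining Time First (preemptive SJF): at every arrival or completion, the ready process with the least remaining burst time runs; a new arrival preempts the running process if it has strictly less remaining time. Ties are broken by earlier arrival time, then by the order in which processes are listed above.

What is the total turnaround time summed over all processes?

Gantt: | B 0-2 | D 2-5 | C 5-9 | F 9-13 | A 13-23 | E 23-35 |
Completion: A=23  B=2  C=9  D=5  E=35  F=13
Turnaround (C−A): A=23  B=2  C=9  D=5  E=35  F=13
Turnaround = completion − arrival: A=23, B=2, C=9, D=5, E=35, F=13
Total turnaround = 23 + 2 + 9 + 5 + 35 + 13 = 87

87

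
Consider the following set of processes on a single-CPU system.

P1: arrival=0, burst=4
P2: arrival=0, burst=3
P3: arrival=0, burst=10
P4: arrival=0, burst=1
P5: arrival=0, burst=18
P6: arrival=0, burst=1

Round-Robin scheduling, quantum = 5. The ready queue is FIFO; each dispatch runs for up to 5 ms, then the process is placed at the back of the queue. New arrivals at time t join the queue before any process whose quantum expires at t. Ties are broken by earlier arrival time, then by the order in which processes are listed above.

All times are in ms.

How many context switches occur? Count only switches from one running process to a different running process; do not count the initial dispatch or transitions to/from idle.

Timeline: | P1 0-4 | P2 4-7 | P3 7-12 | P4 12-13 | P5 13-18 | P6 18-19 | P3 19-24 | P5 24-37 |
Completion: P1=4  P2=7  P3=24  P4=13  P5=37  P6=19

7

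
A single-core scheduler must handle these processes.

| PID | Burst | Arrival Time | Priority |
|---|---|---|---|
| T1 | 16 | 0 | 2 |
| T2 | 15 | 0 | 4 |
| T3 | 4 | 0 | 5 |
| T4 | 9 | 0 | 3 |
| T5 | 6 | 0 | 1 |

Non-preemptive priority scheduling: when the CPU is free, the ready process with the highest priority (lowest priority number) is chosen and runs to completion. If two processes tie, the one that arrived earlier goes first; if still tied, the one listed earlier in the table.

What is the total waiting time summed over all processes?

105

Gantt: | T5 0-6 | T1 6-22 | T4 22-31 | T2 31-46 | T3 46-50 |
Completion: T1=22  T2=46  T3=50  T4=31  T5=6
Waiting = turnaround − burst: T1=6, T2=31, T3=46, T4=22, T5=0
Total waiting = 6 + 31 + 46 + 22 + 0 = 105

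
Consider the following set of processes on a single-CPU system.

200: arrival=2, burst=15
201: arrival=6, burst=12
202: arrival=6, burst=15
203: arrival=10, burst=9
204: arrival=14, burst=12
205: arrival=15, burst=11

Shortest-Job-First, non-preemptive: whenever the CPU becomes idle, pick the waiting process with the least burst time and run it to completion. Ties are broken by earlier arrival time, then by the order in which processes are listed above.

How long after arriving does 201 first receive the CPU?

Timeline: | idle 0-2 | 200 2-17 | 203 17-26 | 205 26-37 | 201 37-49 | 204 49-61 | 202 61-76 |
Completion: 200=17  201=49  202=76  203=26  204=61  205=37
Turnaround (C−A): 200=15  201=43  202=70  203=16  204=47  205=22
Response(201) = first start − arrival = 37 − 6 = 31

31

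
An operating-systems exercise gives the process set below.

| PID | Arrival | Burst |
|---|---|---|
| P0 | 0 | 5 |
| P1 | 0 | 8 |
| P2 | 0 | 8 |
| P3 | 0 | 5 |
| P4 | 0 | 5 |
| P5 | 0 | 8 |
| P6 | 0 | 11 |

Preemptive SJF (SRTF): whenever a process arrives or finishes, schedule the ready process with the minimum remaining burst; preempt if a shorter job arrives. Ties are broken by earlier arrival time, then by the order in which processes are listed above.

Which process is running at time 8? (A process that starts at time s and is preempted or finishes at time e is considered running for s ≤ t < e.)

P3

Timeline: | P0 0-5 | P3 5-10 | P4 10-15 | P1 15-23 | P2 23-31 | P5 31-39 | P6 39-50 |
Completion: P0=5  P1=23  P2=31  P3=10  P4=15  P5=39  P6=50
Turnaround (C−A): P0=5  P1=23  P2=31  P3=10  P4=15  P5=39  P6=50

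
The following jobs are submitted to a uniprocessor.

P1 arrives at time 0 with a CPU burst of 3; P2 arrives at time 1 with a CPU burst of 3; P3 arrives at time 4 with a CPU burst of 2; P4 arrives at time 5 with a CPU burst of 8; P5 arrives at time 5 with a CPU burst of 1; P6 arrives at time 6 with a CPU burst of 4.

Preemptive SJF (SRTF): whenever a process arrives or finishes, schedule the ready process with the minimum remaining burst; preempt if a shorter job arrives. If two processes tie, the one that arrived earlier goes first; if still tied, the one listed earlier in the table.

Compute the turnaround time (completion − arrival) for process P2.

Gantt: | P1 0-3 | P2 3-6 | P5 6-7 | P3 7-9 | P6 9-13 | P4 13-21 |
Completion: P1=3  P2=6  P3=9  P4=21  P5=7  P6=13
Turnaround(P2) = completion − arrival = 6 − 1 = 5

5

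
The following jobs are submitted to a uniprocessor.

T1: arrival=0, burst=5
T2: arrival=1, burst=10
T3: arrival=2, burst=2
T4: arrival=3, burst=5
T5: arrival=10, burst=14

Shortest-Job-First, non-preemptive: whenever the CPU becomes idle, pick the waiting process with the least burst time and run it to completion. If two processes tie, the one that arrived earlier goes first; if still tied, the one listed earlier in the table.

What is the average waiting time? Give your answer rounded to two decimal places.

Schedule: | T1 0-5 | T3 5-7 | T4 7-12 | T2 12-22 | T5 22-36 |
Completion: T1=5  T2=22  T3=7  T4=12  T5=36
Waiting times: T1=0, T2=11, T3=3, T4=4, T5=12
Average waiting = (0+11+3+4+12) / 5 = 30/5 = 6.00

6.00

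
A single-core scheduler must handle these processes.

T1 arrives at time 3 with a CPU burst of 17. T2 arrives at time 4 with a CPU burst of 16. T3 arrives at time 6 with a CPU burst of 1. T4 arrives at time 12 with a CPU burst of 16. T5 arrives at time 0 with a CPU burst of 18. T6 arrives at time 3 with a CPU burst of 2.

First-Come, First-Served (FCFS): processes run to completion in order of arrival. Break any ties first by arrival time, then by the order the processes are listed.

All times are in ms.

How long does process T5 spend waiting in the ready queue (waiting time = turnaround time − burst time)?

Schedule: | T5 0-18 | T1 18-35 | T6 35-37 | T2 37-53 | T3 53-54 | T4 54-70 |
Completion: T1=35  T2=53  T3=54  T4=70  T5=18  T6=37
Waiting(T5) = turnaround − burst = 18 − 18 = 0

0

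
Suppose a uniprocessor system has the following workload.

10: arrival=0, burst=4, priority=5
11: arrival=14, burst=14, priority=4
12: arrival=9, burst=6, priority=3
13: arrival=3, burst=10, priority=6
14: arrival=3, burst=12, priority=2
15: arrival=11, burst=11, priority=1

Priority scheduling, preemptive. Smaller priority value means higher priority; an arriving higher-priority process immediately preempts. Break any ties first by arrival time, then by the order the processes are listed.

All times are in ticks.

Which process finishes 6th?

Schedule: | 10 0-3 | 14 3-11 | 15 11-22 | 14 22-26 | 12 26-32 | 11 32-46 | 10 46-47 | 13 47-57 |
Completion: 10=47  11=46  12=32  13=57  14=26  15=22
Finish order: 15 → 14 → 12 → 11 → 10 → 13

13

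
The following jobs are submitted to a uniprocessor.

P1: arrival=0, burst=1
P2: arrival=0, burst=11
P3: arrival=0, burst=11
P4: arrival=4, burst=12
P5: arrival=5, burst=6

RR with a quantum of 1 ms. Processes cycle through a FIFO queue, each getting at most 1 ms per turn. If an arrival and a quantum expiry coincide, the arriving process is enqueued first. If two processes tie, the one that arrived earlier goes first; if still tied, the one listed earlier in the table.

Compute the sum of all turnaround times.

136

Timeline: | P1 0-1 | P2 1-2 | P3 2-3 | P2 3-4 | P3 4-5 | P4 5-6 | P2 6-7 | P5 7-8 | P3 8-9 | P4 9-10 | P2 10-11 | P5 11-12 | P3 12-13 | P4 13-14 | P2 14-15 | P5 15-16 | P3 16-17 | P4 17-18 | P2 18-19 | P5 19-20 | P3 20-21 | P4 21-22 | P2 22-23 | P5 23-24 | P3 24-25 | P4 25-26 | P2 26-27 | P5 27-28 | P3 28-29 | P4 29-30 | P2 30-31 | P3 31-32 | P4 32-33 | P2 33-34 | P3 34-35 | P4 35-36 | P2 36-37 | P3 37-38 | P4 38-41 |
Completion: P1=1  P2=37  P3=38  P4=41  P5=28
Turnaround (C−A): P1=1  P2=37  P3=38  P4=37  P5=23
Turnaround = completion − arrival: P1=1, P2=37, P3=38, P4=37, P5=23
Total turnaround = 1 + 37 + 38 + 37 + 23 = 136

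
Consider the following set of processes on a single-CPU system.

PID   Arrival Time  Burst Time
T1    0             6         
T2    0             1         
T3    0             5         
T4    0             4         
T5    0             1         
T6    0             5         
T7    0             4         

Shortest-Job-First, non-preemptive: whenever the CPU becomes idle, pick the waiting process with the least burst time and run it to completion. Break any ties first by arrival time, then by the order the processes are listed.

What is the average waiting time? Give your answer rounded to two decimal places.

Schedule: | T2 0-1 | T5 1-2 | T4 2-6 | T7 6-10 | T3 10-15 | T6 15-20 | T1 20-26 |
Completion: T1=26  T2=1  T3=15  T4=6  T5=2  T6=20  T7=10
Turnaround (C−A): T1=26  T2=1  T3=15  T4=6  T5=2  T6=20  T7=10
Waiting times: T1=20, T2=0, T3=10, T4=2, T5=1, T6=15, T7=6
Average waiting = (20+0+10+2+1+15+6) / 7 = 54/7 = 7.71

7.71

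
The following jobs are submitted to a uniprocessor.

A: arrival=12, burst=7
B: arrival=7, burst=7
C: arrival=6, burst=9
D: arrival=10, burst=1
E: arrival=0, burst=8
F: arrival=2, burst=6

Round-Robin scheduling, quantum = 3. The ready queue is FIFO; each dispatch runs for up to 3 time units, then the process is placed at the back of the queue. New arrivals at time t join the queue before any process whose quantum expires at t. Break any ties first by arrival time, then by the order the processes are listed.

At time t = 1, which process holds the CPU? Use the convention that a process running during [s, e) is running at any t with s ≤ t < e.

Gantt: | E 0-3 | F 3-6 | E 6-9 | C 9-12 | F 12-15 | B 15-18 | E 18-20 | D 20-21 | A 21-24 | C 24-27 | B 27-30 | A 30-33 | C 33-36 | B 36-37 | A 37-38 |
Completion: A=38  B=37  C=36  D=21  E=20  F=15
Turnaround (C−A): A=26  B=30  C=30  D=11  E=20  F=13

E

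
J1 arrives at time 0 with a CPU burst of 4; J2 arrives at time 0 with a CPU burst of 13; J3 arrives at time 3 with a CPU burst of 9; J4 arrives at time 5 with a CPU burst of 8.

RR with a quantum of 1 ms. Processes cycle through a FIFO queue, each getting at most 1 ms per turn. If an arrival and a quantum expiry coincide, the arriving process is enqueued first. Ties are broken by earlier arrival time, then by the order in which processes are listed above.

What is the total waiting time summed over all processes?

Gantt: | J1 0-1 | J2 1-2 | J1 2-3 | J2 3-4 | J3 4-5 | J1 5-6 | J2 6-7 | J4 7-8 | J3 8-9 | J1 9-10 | J2 10-11 | J4 11-12 | J3 12-13 | J2 13-14 | J4 14-15 | J3 15-16 | J2 16-17 | J4 17-18 | J3 18-19 | J2 19-20 | J4 20-21 | J3 21-22 | J2 22-23 | J4 23-24 | J3 24-25 | J2 25-26 | J4 26-27 | J3 27-28 | J2 28-29 | J4 29-30 | J3 30-31 | J2 31-34 |
Completion: J1=10  J2=34  J3=31  J4=30
Turnaround (C−A): J1=10  J2=34  J3=28  J4=25
Waiting = turnaround − burst: J1=6, J2=21, J3=19, J4=17
Total waiting = 6 + 21 + 19 + 17 = 63

63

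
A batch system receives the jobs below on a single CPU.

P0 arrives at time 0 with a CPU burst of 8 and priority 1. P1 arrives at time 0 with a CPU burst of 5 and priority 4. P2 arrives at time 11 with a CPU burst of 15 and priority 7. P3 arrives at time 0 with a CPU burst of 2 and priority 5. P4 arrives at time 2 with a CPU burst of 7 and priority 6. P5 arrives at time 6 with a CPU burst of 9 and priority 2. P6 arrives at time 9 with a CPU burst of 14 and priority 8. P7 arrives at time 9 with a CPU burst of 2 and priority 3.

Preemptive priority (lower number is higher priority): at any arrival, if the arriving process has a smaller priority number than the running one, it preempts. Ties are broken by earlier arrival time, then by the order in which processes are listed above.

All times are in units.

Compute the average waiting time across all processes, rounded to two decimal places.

Schedule: | P0 0-8 | P5 8-17 | P7 17-19 | P1 19-24 | P3 24-26 | P4 26-33 | P2 33-48 | P6 48-62 |
Completion: P0=8  P1=24  P2=48  P3=26  P4=33  P5=17  P6=62  P7=19
Turnaround (C−A): P0=8  P1=24  P2=37  P3=26  P4=31  P5=11  P6=53  P7=10
Waiting times: P0=0, P1=19, P2=22, P3=24, P4=24, P5=2, P6=39, P7=8
Average waiting = (0+19+22+24+24+2+39+8) / 8 = 138/8 = 17.25

17.25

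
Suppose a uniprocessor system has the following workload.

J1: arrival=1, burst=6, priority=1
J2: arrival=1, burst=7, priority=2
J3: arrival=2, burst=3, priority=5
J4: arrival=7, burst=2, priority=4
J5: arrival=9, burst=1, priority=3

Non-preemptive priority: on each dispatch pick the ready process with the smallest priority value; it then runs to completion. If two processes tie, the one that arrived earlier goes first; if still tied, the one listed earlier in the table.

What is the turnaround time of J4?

Timeline: | idle 0-1 | J1 1-7 | J2 7-14 | J5 14-15 | J4 15-17 | J3 17-20 |
Completion: J1=7  J2=14  J3=20  J4=17  J5=15
Turnaround (C−A): J1=6  J2=13  J3=18  J4=10  J5=6
Turnaround(J4) = completion − arrival = 17 − 7 = 10

10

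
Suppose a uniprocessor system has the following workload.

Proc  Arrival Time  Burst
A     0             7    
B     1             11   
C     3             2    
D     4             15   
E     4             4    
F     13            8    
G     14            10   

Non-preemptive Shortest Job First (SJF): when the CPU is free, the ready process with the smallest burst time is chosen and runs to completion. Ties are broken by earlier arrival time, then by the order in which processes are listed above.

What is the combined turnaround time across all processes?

Gantt: | A 0-7 | C 7-9 | E 9-13 | F 13-21 | G 21-31 | B 31-42 | D 42-57 |
Completion: A=7  B=42  C=9  D=57  E=13  F=21  G=31
Turnaround = completion − arrival: A=7, B=41, C=6, D=53, E=9, F=8, G=17
Total turnaround = 7 + 41 + 6 + 53 + 9 + 8 + 17 = 141

141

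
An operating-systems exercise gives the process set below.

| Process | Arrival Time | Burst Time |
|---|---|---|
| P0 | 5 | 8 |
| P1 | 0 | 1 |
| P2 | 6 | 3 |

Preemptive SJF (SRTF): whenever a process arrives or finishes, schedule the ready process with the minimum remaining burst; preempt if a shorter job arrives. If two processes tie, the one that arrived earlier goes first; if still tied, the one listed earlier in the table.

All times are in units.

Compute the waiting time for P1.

0

Schedule: | P1 0-1 | idle 1-5 | P0 5-6 | P2 6-9 | P0 9-16 |
Completion: P0=16  P1=1  P2=9
Turnaround (C−A): P0=11  P1=1  P2=3
Waiting(P1) = turnaround − burst = 1 − 1 = 0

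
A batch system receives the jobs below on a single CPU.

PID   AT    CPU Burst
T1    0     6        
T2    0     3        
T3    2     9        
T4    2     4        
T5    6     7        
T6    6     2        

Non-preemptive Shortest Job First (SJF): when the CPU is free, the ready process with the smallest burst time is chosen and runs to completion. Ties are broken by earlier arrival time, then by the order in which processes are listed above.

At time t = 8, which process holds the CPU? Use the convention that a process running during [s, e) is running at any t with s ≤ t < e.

T6

Gantt: | T2 0-3 | T4 3-7 | T6 7-9 | T1 9-15 | T5 15-22 | T3 22-31 |
Completion: T1=15  T2=3  T3=31  T4=7  T5=22  T6=9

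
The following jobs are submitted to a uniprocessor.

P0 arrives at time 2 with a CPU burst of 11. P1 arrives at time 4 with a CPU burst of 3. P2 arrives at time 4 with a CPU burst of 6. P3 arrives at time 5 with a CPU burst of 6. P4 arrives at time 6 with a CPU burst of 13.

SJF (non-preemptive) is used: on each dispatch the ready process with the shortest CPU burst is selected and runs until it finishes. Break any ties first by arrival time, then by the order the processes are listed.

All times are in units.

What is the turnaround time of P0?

Gantt: | idle 0-2 | P0 2-13 | P1 13-16 | P2 16-22 | P3 22-28 | P4 28-41 |
Completion: P0=13  P1=16  P2=22  P3=28  P4=41
Turnaround (C−A): P0=11  P1=12  P2=18  P3=23  P4=35
Turnaround(P0) = completion − arrival = 13 − 2 = 11

11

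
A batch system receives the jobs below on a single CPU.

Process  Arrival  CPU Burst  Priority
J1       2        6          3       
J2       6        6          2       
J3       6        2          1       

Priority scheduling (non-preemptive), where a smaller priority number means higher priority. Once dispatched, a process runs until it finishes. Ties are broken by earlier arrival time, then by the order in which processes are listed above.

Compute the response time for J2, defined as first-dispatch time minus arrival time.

Gantt: | idle 0-2 | J1 2-8 | J3 8-10 | J2 10-16 |
Completion: J1=8  J2=16  J3=10
Turnaround (C−A): J1=6  J2=10  J3=4
Response(J2) = first start − arrival = 10 − 6 = 4

4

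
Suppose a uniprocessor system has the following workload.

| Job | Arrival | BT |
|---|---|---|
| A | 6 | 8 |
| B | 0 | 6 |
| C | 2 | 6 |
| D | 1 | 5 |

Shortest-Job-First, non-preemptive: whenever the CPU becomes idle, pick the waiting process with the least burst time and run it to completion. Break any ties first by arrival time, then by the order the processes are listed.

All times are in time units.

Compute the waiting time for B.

0

Timeline: | B 0-6 | D 6-11 | C 11-17 | A 17-25 |
Completion: A=25  B=6  C=17  D=11
Turnaround (C−A): A=19  B=6  C=15  D=10
Waiting(B) = turnaround − burst = 6 − 6 = 0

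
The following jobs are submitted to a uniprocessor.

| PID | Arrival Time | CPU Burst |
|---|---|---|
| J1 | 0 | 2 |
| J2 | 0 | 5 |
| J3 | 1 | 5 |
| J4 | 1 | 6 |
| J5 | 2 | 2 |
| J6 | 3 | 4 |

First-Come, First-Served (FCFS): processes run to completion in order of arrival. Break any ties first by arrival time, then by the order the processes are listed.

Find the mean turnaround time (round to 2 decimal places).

12.67

Gantt: | J1 0-2 | J2 2-7 | J3 7-12 | J4 12-18 | J5 18-20 | J6 20-24 |
Completion: J1=2  J2=7  J3=12  J4=18  J5=20  J6=24
Turnaround (C−A): J1=2  J2=7  J3=11  J4=17  J5=18  J6=21
Turnaround times: J1=2, J2=7, J3=11, J4=17, J5=18, J6=21
Average turnaround = (2+7+11+17+18+21) / 6 = 76/6 = 12.67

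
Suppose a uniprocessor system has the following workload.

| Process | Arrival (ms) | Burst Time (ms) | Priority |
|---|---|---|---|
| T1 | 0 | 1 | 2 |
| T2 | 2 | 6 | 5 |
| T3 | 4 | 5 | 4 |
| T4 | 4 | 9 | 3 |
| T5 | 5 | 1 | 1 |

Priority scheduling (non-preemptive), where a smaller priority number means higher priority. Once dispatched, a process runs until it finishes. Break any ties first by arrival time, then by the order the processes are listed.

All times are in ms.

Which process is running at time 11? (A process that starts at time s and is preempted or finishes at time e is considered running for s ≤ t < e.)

T4

Gantt: | T1 0-1 | idle 1-2 | T2 2-8 | T5 8-9 | T4 9-18 | T3 18-23 |
Completion: T1=1  T2=8  T3=23  T4=18  T5=9
Turnaround (C−A): T1=1  T2=6  T3=19  T4=14  T5=4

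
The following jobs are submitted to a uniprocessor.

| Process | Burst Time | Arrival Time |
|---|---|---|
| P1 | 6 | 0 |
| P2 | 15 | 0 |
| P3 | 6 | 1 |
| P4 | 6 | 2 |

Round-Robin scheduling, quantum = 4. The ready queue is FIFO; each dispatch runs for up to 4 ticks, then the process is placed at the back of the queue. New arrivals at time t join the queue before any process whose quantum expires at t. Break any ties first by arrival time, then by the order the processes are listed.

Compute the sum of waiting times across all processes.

65

Timeline: | P1 0-4 | P2 4-8 | P3 8-12 | P4 12-16 | P1 16-18 | P2 18-22 | P3 22-24 | P4 24-26 | P2 26-33 |
Completion: P1=18  P2=33  P3=24  P4=26
Waiting = turnaround − burst: P1=12, P2=18, P3=17, P4=18
Total waiting = 12 + 18 + 17 + 18 = 65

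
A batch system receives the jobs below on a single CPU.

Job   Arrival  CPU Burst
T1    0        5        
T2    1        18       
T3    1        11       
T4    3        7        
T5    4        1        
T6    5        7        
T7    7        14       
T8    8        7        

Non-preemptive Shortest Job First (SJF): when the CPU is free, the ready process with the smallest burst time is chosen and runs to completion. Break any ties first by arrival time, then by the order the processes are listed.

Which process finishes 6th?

Timeline: | T1 0-5 | T5 5-6 | T4 6-13 | T6 13-20 | T8 20-27 | T3 27-38 | T7 38-52 | T2 52-70 |
Completion: T1=5  T2=70  T3=38  T4=13  T5=6  T6=20  T7=52  T8=27
Finish order: T1 → T5 → T4 → T6 → T8 → T3 → T7 → T2

T3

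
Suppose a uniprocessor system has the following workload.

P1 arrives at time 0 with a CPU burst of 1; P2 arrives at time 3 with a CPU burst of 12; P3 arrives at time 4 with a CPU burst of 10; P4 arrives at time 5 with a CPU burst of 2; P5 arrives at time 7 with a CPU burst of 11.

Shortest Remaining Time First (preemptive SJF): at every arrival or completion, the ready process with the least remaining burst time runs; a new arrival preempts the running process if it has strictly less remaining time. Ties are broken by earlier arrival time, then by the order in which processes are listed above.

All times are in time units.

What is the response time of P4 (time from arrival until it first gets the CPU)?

Schedule: | P1 0-1 | idle 1-3 | P2 3-4 | P3 4-5 | P4 5-7 | P3 7-16 | P2 16-27 | P5 27-38 |
Completion: P1=1  P2=27  P3=16  P4=7  P5=38
Response(P4) = first start − arrival = 5 − 5 = 0

0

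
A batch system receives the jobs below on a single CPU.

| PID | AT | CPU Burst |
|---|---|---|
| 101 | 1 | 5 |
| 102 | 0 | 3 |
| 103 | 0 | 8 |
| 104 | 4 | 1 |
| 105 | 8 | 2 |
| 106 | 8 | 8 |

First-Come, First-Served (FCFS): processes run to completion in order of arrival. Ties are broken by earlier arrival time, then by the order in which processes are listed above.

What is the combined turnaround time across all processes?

72

Schedule: | 102 0-3 | 103 3-11 | 101 11-16 | 104 16-17 | 105 17-19 | 106 19-27 |
Completion: 101=16  102=3  103=11  104=17  105=19  106=27
Turnaround (C−A): 101=15  102=3  103=11  104=13  105=11  106=19
Turnaround = completion − arrival: 101=15, 102=3, 103=11, 104=13, 105=11, 106=19
Total turnaround = 15 + 3 + 11 + 13 + 11 + 19 = 72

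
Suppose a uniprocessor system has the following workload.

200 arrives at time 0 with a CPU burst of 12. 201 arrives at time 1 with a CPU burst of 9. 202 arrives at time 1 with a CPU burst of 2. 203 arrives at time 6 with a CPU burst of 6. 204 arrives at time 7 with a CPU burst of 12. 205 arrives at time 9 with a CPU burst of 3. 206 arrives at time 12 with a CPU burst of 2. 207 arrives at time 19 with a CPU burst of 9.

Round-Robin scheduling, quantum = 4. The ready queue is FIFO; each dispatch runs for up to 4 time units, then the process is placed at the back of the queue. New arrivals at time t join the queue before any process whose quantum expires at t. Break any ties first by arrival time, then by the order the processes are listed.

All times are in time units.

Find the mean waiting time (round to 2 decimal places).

23.38

Timeline: | 200 0-4 | 201 4-8 | 202 8-10 | 200 10-14 | 203 14-18 | 204 18-22 | 201 22-26 | 205 26-29 | 206 29-31 | 200 31-35 | 203 35-37 | 207 37-41 | 204 41-45 | 201 45-46 | 207 46-50 | 204 50-54 | 207 54-55 |
Completion: 200=35  201=46  202=10  203=37  204=54  205=29  206=31  207=55
Turnaround (C−A): 200=35  201=45  202=9  203=31  204=47  205=20  206=19  207=36
Waiting times: 200=23, 201=36, 202=7, 203=25, 204=35, 205=17, 206=17, 207=27
Average waiting = (23+36+7+25+35+17+17+27) / 8 = 187/8 = 23.38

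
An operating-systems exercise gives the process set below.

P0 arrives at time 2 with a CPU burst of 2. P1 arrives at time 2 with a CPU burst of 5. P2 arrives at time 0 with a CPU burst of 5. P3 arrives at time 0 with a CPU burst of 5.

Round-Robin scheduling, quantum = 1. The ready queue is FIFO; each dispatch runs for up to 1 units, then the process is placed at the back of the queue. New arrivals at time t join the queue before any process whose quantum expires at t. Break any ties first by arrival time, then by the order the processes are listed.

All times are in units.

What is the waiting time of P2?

9

Schedule: | P2 0-1 | P3 1-2 | P2 2-3 | P0 3-4 | P1 4-5 | P3 5-6 | P2 6-7 | P0 7-8 | P1 8-9 | P3 9-10 | P2 10-11 | P1 11-12 | P3 12-13 | P2 13-14 | P1 14-15 | P3 15-16 | P1 16-17 |
Completion: P0=8  P1=17  P2=14  P3=16
Turnaround (C−A): P0=6  P1=15  P2=14  P3=16
Waiting(P2) = turnaround − burst = 14 − 5 = 9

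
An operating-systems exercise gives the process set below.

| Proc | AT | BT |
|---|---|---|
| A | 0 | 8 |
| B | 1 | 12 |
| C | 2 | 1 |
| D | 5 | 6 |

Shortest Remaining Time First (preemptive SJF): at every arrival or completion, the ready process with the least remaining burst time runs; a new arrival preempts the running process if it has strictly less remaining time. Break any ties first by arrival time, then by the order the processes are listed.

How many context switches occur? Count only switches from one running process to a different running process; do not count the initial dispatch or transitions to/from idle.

4

Schedule: | A 0-2 | C 2-3 | A 3-9 | D 9-15 | B 15-27 |
Completion: A=9  B=27  C=3  D=15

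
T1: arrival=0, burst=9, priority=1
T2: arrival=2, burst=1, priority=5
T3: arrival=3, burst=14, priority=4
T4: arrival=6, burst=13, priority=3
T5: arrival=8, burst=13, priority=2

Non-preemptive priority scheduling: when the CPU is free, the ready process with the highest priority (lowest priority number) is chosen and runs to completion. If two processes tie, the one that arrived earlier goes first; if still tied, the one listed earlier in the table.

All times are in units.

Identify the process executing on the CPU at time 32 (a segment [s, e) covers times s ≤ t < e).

T4

Schedule: | T1 0-9 | T5 9-22 | T4 22-35 | T3 35-49 | T2 49-50 |
Completion: T1=9  T2=50  T3=49  T4=35  T5=22
Turnaround (C−A): T1=9  T2=48  T3=46  T4=29  T5=14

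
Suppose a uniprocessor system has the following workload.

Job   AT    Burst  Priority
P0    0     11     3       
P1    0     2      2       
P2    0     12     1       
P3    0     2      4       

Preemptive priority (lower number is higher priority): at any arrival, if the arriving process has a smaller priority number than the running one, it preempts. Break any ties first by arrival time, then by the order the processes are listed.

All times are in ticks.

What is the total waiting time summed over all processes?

Timeline: | P2 0-12 | P1 12-14 | P0 14-25 | P3 25-27 |
Completion: P0=25  P1=14  P2=12  P3=27
Waiting = turnaround − burst: P0=14, P1=12, P2=0, P3=25
Total waiting = 14 + 12 + 0 + 25 = 51

51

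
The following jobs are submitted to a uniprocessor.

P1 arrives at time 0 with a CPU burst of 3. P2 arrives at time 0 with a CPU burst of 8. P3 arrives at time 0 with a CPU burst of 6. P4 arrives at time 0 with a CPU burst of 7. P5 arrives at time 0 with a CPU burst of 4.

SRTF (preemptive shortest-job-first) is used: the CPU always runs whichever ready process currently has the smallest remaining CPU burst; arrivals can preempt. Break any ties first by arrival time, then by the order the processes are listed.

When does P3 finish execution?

Gantt: | P1 0-3 | P5 3-7 | P3 7-13 | P4 13-20 | P2 20-28 |
Completion: P1=3  P2=28  P3=13  P4=20  P5=7
Turnaround (C−A): P1=3  P2=28  P3=13  P4=20  P5=7

13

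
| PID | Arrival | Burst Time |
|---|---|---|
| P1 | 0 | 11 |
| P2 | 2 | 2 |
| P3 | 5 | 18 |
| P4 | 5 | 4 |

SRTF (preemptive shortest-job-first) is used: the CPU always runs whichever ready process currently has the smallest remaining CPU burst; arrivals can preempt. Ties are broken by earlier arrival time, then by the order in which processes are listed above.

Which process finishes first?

P2

Timeline: | P1 0-2 | P2 2-4 | P1 4-5 | P4 5-9 | P1 9-17 | P3 17-35 |
Completion: P1=17  P2=4  P3=35  P4=9
Finish order: P2 → P4 → P1 → P3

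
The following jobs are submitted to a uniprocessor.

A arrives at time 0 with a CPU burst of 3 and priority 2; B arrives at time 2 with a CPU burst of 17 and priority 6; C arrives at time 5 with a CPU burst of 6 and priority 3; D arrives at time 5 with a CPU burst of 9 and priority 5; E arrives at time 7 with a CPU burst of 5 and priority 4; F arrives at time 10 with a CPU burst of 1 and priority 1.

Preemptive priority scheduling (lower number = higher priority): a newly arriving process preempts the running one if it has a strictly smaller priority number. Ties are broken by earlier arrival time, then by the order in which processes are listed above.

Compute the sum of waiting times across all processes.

Timeline: | A 0-3 | B 3-5 | C 5-10 | F 10-11 | C 11-12 | E 12-17 | D 17-26 | B 26-41 |
Completion: A=3  B=41  C=12  D=26  E=17  F=11
Turnaround (C−A): A=3  B=39  C=7  D=21  E=10  F=1
Waiting = turnaround − burst: A=0, B=22, C=1, D=12, E=5, F=0
Total waiting = 0 + 22 + 1 + 12 + 5 + 0 = 40

40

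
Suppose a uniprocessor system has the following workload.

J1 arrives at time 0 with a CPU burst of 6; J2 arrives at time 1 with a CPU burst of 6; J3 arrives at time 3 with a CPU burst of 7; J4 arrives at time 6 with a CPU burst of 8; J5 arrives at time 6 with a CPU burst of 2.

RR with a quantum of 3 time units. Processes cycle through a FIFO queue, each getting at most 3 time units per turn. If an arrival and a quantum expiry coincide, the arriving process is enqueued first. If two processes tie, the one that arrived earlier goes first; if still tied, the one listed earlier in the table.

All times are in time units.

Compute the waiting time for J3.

Schedule: | J1 0-3 | J2 3-6 | J3 6-9 | J1 9-12 | J4 12-15 | J5 15-17 | J2 17-20 | J3 20-23 | J4 23-26 | J3 26-27 | J4 27-29 |
Completion: J1=12  J2=20  J3=27  J4=29  J5=17
Turnaround (C−A): J1=12  J2=19  J3=24  J4=23  J5=11
Waiting(J3) = turnaround − burst = 24 − 7 = 17

17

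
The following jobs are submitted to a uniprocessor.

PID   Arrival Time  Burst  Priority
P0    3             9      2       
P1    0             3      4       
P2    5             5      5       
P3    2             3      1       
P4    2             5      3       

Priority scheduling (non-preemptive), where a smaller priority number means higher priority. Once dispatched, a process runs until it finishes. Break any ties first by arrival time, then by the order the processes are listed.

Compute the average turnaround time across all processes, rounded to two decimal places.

Schedule: | P1 0-3 | P3 3-6 | P0 6-15 | P4 15-20 | P2 20-25 |
Completion: P0=15  P1=3  P2=25  P3=6  P4=20
Turnaround (C−A): P0=12  P1=3  P2=20  P3=4  P4=18
Turnaround times: P0=12, P1=3, P2=20, P3=4, P4=18
Average turnaround = (12+3+20+4+18) / 5 = 57/5 = 11.40

11.40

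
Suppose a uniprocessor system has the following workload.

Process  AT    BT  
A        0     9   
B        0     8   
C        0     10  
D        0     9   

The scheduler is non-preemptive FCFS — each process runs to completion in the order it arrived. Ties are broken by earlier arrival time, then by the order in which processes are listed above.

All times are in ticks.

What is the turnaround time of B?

Schedule: | A 0-9 | B 9-17 | C 17-27 | D 27-36 |
Completion: A=9  B=17  C=27  D=36
Turnaround (C−A): A=9  B=17  C=27  D=36
Turnaround(B) = completion − arrival = 17 − 0 = 17

17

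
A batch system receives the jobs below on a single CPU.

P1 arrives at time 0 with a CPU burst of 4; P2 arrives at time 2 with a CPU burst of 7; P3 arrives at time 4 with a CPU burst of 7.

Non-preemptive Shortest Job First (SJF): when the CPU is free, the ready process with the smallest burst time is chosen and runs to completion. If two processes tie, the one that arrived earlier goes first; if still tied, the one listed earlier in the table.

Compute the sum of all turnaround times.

Timeline: | P1 0-4 | P2 4-11 | P3 11-18 |
Completion: P1=4  P2=11  P3=18
Turnaround (C−A): P1=4  P2=9  P3=14
Turnaround = completion − arrival: P1=4, P2=9, P3=14
Total turnaround = 4 + 9 + 14 = 27

27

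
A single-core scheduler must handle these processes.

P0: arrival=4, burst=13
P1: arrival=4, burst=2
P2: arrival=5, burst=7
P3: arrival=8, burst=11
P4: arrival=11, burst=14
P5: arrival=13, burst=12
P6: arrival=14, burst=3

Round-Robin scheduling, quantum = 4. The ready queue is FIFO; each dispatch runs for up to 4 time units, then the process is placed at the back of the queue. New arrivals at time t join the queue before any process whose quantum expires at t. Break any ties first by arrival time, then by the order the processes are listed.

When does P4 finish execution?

Timeline: | idle 0-4 | P0 4-8 | P1 8-10 | P2 10-14 | P3 14-18 | P0 18-22 | P4 22-26 | P5 26-30 | P6 30-33 | P2 33-36 | P3 36-40 | P0 40-44 | P4 44-48 | P5 48-52 | P3 52-55 | P0 55-56 | P4 56-60 | P5 60-64 | P4 64-66 |
Completion: P0=56  P1=10  P2=36  P3=55  P4=66  P5=64  P6=33
Turnaround (C−A): P0=52  P1=6  P2=31  P3=47  P4=55  P5=51  P6=19

66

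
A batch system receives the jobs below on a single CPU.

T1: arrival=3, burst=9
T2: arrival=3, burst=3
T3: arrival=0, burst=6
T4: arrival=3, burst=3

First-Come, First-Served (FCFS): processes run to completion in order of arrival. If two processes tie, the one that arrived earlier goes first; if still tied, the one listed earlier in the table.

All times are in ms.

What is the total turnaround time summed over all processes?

Timeline: | T3 0-6 | T1 6-15 | T2 15-18 | T4 18-21 |
Completion: T1=15  T2=18  T3=6  T4=21
Turnaround (C−A): T1=12  T2=15  T3=6  T4=18
Turnaround = completion − arrival: T1=12, T2=15, T3=6, T4=18
Total turnaround = 12 + 15 + 6 + 18 = 51

51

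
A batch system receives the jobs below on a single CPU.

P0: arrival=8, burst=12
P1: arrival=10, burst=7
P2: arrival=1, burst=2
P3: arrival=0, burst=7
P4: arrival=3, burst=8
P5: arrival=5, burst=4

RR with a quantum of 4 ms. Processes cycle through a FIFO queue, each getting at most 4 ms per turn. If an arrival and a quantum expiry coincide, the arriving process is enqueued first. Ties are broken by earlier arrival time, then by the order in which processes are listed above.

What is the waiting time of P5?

Timeline: | P3 0-4 | P2 4-6 | P4 6-10 | P3 10-13 | P5 13-17 | P0 17-21 | P1 21-25 | P4 25-29 | P0 29-33 | P1 33-36 | P0 36-40 |
Completion: P0=40  P1=36  P2=6  P3=13  P4=29  P5=17
Waiting(P5) = turnaround − burst = 12 − 4 = 8

8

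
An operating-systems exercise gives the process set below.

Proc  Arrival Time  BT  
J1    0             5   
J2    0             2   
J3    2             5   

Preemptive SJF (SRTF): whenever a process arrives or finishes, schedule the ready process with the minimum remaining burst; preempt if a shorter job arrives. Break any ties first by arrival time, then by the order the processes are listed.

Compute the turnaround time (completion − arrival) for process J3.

10

Gantt: | J2 0-2 | J1 2-7 | J3 7-12 |
Completion: J1=7  J2=2  J3=12
Turnaround(J3) = completion − arrival = 12 − 2 = 10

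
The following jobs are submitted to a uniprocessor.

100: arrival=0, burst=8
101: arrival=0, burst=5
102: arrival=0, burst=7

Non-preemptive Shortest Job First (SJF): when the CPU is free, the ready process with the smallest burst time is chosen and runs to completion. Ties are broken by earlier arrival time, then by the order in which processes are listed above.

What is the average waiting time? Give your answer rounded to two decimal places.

Gantt: | 101 0-5 | 102 5-12 | 100 12-20 |
Completion: 100=20  101=5  102=12
Turnaround (C−A): 100=20  101=5  102=12
Waiting times: 100=12, 101=0, 102=5
Average waiting = (12+0+5) / 3 = 17/3 = 5.67

5.67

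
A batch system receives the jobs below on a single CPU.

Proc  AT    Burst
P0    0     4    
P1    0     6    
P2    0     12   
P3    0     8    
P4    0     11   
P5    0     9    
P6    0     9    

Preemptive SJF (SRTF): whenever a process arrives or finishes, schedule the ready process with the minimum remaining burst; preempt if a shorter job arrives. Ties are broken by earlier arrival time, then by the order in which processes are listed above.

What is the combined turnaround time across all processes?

Schedule: | P0 0-4 | P1 4-10 | P3 10-18 | P5 18-27 | P6 27-36 | P4 36-47 | P2 47-59 |
Completion: P0=4  P1=10  P2=59  P3=18  P4=47  P5=27  P6=36
Turnaround (C−A): P0=4  P1=10  P2=59  P3=18  P4=47  P5=27  P6=36
Turnaround = completion − arrival: P0=4, P1=10, P2=59, P3=18, P4=47, P5=27, P6=36
Total turnaround = 4 + 10 + 59 + 18 + 47 + 27 + 36 = 201

201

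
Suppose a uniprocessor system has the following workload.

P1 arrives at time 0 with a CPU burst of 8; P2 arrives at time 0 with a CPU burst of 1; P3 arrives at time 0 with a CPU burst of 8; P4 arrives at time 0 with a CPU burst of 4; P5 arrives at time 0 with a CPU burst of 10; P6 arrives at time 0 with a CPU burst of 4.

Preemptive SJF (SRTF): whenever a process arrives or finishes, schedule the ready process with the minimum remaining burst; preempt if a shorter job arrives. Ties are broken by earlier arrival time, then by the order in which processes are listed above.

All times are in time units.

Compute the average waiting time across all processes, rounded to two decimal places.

9.50

Timeline: | P2 0-1 | P4 1-5 | P6 5-9 | P1 9-17 | P3 17-25 | P5 25-35 |
Completion: P1=17  P2=1  P3=25  P4=5  P5=35  P6=9
Turnaround (C−A): P1=17  P2=1  P3=25  P4=5  P5=35  P6=9
Waiting times: P1=9, P2=0, P3=17, P4=1, P5=25, P6=5
Average waiting = (9+0+17+1+25+5) / 6 = 57/6 = 9.50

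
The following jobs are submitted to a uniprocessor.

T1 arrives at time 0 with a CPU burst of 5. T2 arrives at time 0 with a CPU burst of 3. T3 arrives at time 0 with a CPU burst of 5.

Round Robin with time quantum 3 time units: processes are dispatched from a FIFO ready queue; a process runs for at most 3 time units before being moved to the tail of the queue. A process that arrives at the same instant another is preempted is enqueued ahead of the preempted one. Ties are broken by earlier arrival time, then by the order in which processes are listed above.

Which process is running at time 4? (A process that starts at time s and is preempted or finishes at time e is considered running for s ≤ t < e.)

Gantt: | T1 0-3 | T2 3-6 | T3 6-9 | T1 9-11 | T3 11-13 |
Completion: T1=11  T2=6  T3=13

T2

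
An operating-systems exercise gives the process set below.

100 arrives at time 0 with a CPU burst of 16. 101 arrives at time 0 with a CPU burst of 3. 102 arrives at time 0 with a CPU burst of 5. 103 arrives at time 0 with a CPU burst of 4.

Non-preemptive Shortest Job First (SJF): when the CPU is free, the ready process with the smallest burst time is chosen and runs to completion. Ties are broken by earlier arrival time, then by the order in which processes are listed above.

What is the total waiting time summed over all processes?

22

Schedule: | 101 0-3 | 103 3-7 | 102 7-12 | 100 12-28 |
Completion: 100=28  101=3  102=12  103=7
Turnaround (C−A): 100=28  101=3  102=12  103=7
Waiting = turnaround − burst: 100=12, 101=0, 102=7, 103=3
Total waiting = 12 + 0 + 7 + 3 = 22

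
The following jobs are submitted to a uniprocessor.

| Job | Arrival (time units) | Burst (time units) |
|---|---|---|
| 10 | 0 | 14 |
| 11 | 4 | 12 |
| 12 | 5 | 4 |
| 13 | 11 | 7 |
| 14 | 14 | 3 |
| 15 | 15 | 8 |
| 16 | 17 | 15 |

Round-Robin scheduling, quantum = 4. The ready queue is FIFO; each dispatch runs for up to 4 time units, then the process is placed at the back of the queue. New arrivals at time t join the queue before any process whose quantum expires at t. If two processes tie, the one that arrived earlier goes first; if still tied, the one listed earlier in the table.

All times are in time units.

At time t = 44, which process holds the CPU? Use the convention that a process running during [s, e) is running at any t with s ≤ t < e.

13

Gantt: | 10 0-4 | 11 4-8 | 10 8-12 | 12 12-16 | 11 16-20 | 13 20-24 | 10 24-28 | 14 28-31 | 15 31-35 | 16 35-39 | 11 39-43 | 13 43-46 | 10 46-48 | 15 48-52 | 16 52-63 |
Completion: 10=48  11=43  12=16  13=46  14=31  15=52  16=63
Turnaround (C−A): 10=48  11=39  12=11  13=35  14=17  15=37  16=46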